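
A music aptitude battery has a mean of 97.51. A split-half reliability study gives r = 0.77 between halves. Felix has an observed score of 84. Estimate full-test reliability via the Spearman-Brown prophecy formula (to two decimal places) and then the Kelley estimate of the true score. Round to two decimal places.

85.76

Spearman-Brown: ρ = 2r/(1 + r) = 2(0.77)/(1 + 0.77) = 1.540/1.77 = 0.8701 → 0.87
T̂ = 0.87(84) + 0.13(97.51) = 73.08 + 12.6763 = 85.756 → 85.76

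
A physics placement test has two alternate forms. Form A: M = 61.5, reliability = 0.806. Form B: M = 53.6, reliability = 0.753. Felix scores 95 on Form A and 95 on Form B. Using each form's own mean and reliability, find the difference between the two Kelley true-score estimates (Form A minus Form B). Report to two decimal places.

3.73

T̂_A = 0.806(95) + 0.194(61.5) = 88.5010
T̂_B = 0.753(95) + 0.247(53.6) = 84.7742
T̂_A − T̂_B = 3.7268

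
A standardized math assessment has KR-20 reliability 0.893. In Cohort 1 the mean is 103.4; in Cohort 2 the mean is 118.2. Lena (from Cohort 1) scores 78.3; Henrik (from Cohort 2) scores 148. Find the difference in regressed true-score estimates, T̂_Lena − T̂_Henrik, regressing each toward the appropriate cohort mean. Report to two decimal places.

T̂_Lena = 0.893(78.3) + 0.107(103.4) = 80.9857
T̂_Henrik = 0.893(148) + 0.107(118.2) = 144.8114
Difference = 80.9857 − 144.8114 = -63.8257

-63.83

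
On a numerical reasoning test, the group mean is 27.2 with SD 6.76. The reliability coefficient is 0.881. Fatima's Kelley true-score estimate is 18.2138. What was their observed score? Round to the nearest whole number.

17

T̂ = ρX + (1 − ρ)μ  ⇒  X = (T̂ − (1 − ρ)μ) / ρ
X = (18.2138 − 0.119 × 27.2) / 0.881 = (18.2138 − 3.2368) / 0.881 = 14.9770 / 0.881 = 17.00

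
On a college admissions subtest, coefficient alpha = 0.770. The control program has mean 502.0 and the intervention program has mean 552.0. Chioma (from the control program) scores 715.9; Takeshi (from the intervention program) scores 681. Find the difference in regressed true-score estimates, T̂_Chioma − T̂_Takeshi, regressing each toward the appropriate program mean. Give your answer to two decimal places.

15.37

T̂_Chioma = 0.770(715.9) + 0.230(502.0) = 666.7030
T̂_Takeshi = 0.770(681) + 0.230(552.0) = 651.3300
Difference = 666.7030 − 651.3300 = 15.3730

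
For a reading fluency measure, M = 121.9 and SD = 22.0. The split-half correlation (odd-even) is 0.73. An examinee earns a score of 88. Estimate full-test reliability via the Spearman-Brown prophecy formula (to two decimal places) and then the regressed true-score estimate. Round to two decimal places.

Spearman-Brown: ρ = 2r/(1 + r) = 2(0.73)/(1 + 0.73) = 1.460/1.73 = 0.8439 → 0.84
T̂ = ρX + (1 − ρ)μ
  = 0.84 × 88 + 0.16 × 121.9
  = 73.92 + 19.504
  = 93.424
  ≈ 93.42

93.42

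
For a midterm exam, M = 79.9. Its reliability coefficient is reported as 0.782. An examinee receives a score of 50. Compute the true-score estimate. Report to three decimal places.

56.518

T̂ = ρX + (1 − ρ)μ
  = 0.782 × 50 + 0.218 × 79.9
  = 39.100 + 17.4182
  = 56.5182
  ≈ 56.518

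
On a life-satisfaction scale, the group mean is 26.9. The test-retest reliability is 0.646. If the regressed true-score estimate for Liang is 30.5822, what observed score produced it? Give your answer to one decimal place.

T̂ = ρX + (1 − ρ)μ  ⇒  X = (T̂ − (1 − ρ)μ) / ρ
X = (30.5822 − 0.354 × 26.9) / 0.646 = (30.5822 − 9.5226) / 0.646 = 21.0596 / 0.646 = 32.600

32.6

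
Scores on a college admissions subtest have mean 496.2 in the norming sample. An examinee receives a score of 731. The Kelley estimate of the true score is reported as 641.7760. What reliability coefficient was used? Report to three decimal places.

T̂ = ρX + (1 − ρ)μ  ⇒  T̂ − μ = ρ(X − μ)
ρ = (T̂ − μ)/(X − μ) = (641.7760 − 496.2) / (731 − 496.2) = 145.5760 / 234.8 = 0.62000

0.620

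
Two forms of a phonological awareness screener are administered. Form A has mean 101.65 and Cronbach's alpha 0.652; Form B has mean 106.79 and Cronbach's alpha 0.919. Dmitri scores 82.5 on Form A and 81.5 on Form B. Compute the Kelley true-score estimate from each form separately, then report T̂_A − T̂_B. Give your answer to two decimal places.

5.62

T̂_A = 0.652(82.5) + 0.348(101.65) = 89.1642
T̂_B = 0.919(81.5) + 0.081(106.79) = 83.5485
T̂_A − T̂_B = 5.6157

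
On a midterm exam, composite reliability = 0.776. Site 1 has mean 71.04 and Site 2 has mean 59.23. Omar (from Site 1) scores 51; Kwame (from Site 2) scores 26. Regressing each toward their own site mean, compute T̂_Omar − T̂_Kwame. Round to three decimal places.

22.045

T̂_Omar = 0.776(51) + 0.224(71.04) = 55.48896
T̂_Kwame = 0.776(26) + 0.224(59.23) = 33.44352
Difference = 55.48896 − 33.44352 = 22.04544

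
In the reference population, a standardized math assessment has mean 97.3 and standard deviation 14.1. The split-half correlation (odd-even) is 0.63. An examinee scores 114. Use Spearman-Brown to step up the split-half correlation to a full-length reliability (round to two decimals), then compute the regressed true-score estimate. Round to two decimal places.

110.16

Spearman-Brown: ρ = 2r/(1 + r) = 2(0.63)/(1 + 0.63) = 1.260/1.63 = 0.7730 → 0.77
T̂ = 0.77(114) + 0.23(97.3) = 87.78 + 22.379 = 110.159 → 110.16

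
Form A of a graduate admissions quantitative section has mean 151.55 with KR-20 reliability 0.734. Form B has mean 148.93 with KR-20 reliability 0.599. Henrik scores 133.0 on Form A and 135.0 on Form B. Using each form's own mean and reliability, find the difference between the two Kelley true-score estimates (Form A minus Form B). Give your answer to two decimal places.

-2.65

T̂_A = 0.734(133.0) + 0.266(151.55) = 137.9343
T̂_B = 0.599(135.0) + 0.401(148.93) = 140.5859
T̂_A − T̂_B = -2.6516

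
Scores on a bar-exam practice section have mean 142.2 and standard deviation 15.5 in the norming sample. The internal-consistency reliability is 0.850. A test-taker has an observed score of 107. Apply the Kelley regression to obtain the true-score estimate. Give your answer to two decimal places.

Regress the observed score toward the mean by the unreliability: T̂ = 0.850·107 + 0.150·142.2 = 90.950 + 21.3300 = 112.280.

112.28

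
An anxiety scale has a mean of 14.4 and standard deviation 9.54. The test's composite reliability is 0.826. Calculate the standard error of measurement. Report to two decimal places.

3.98

SEM = SD · √(1 − ρ) = 9.54 × √0.174 = 9.54 × 0.4171 = 3.979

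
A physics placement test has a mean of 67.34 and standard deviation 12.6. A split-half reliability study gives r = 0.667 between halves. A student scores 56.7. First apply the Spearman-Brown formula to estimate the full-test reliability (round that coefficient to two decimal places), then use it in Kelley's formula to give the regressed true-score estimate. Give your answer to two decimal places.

Spearman-Brown: ρ = 2r/(1 + r) = 2(0.667)/(1 + 0.667) = 1.3340/1.667 = 0.8002 → 0.80
T̂ = ρX + (1 − ρ)μ
  = 0.80 × 56.7 + 0.20 × 67.34
  = 45.360 + 13.4680
  = 58.828
  ≈ 58.83

58.83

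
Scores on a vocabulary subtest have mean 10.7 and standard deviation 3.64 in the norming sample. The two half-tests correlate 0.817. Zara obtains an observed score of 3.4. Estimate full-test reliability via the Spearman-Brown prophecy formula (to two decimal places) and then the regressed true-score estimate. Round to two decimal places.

Spearman-Brown: ρ = 2r/(1 + r) = 2(0.817)/(1 + 0.817) = 1.6340/1.817 = 0.8993 → 0.90
T̂ = ρX + (1 − ρ)μ
  = 0.90 × 3.4 + 0.10 × 10.7
  = 3.060 + 1.070
  = 4.130
  ≈ 4.13

4.13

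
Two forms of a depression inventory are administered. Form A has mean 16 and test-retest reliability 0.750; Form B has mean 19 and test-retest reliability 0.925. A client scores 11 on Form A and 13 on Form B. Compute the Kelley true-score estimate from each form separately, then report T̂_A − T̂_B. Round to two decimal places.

-1.20

T̂_A = 0.750(11) + 0.250(16) = 12.2500
T̂_B = 0.925(13) + 0.075(19) = 13.4500
T̂_A − T̂_B = -1.2000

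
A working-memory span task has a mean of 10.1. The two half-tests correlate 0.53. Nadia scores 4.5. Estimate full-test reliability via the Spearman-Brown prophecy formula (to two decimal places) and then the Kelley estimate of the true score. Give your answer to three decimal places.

6.236

Spearman-Brown: ρ = 2r/(1 + r) = 2(0.53)/(1 + 0.53) = 1.060/1.53 = 0.6928 → 0.69
T̂ = ρX + (1 − ρ)μ
  = 0.69 × 4.5 + 0.31 × 10.1
  = 3.105 + 3.131
  = 6.2360
  ≈ 6.236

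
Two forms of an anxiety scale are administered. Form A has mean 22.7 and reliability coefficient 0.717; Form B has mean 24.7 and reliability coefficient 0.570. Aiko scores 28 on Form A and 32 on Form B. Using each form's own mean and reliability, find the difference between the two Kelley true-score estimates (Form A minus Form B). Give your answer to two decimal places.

T̂_A = 0.717(28) + 0.283(22.7) = 26.5001
T̂_B = 0.570(32) + 0.430(24.7) = 28.8610
T̂_A − T̂_B = -2.3609

-2.36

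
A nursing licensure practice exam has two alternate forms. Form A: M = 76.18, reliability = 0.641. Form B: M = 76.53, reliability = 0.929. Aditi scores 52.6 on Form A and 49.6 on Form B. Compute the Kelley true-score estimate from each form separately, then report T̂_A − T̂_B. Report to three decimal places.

T̂_A = 0.641(52.6) + 0.359(76.18) = 61.06522
T̂_B = 0.929(49.6) + 0.071(76.53) = 51.51203
T̂_A − T̂_B = 9.55319

9.553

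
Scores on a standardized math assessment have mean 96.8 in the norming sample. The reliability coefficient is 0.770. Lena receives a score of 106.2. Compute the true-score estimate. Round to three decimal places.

Regress the observed score toward the mean by the unreliability: T̂ = 0.770·106.2 + 0.230·96.8 = 81.7740 + 22.2640 = 104.0380.

104.038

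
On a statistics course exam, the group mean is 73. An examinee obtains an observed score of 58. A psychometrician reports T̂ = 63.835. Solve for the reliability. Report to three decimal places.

0.611

T̂ = ρX + (1 − ρ)μ  ⇒  T̂ − μ = ρ(X − μ)
ρ = (T̂ − μ)/(X − μ) = (63.835 − 73) / (58 − 73) = -9.165 / -15.0 = 0.61100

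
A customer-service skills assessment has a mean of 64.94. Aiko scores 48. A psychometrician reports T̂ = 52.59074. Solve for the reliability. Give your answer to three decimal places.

T̂ = ρX + (1 − ρ)μ  ⇒  T̂ − μ = ρ(X − μ)
ρ = (T̂ − μ)/(X − μ) = (52.59074 − 64.94) / (48 − 64.94) = -12.34926 / -16.94 = 0.72900

0.729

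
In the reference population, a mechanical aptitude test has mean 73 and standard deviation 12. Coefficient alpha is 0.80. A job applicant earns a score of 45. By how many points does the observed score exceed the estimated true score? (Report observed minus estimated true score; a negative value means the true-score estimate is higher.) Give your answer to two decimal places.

-5.60

T̂ = ρX + (1 − ρ)μ
  = 0.80 × 45 + 0.20 × 73
  = 36.00 + 14.60
  = 50.6000
  ≈ 50.600
X − T̂ = 45 − 50.600 = -5.600 → -5.60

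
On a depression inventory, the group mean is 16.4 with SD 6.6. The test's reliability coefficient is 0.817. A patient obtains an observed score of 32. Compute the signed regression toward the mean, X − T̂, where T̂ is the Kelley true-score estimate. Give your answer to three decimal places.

T̂ = ρX + (1 − ρ)μ
  = 0.817 × 32 + 0.183 × 16.4
  = 26.144 + 3.0012
  = 29.14520
  ≈ 29.1452
X − T̂ = 32 − 29.1452 = 2.8548 → 2.855

2.855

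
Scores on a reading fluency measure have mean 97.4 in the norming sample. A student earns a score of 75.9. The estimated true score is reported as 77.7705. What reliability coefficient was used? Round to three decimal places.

T̂ = ρX + (1 − ρ)μ  ⇒  T̂ − μ = ρ(X − μ)
ρ = (T̂ − μ)/(X − μ) = (77.7705 − 97.4) / (75.9 − 97.4) = -19.6295 / -21.5 = 0.91300

0.913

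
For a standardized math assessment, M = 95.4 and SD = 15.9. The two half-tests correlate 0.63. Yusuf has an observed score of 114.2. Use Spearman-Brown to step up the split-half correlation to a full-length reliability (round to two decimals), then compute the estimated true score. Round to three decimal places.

Spearman-Brown: ρ = 2r/(1 + r) = 2(0.63)/(1 + 0.63) = 1.260/1.63 = 0.7730 → 0.77
Regress the observed score toward the mean by the unreliability: T̂ = 0.77·114.2 + 0.23·95.4 = 87.934 + 21.942 = 109.8760.

109.876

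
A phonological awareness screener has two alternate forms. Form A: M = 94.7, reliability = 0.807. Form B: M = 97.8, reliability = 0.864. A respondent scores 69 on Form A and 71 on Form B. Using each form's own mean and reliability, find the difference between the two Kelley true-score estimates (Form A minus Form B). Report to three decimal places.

T̂_A = 0.807(69) + 0.193(94.7) = 73.96010
T̂_B = 0.864(71) + 0.136(97.8) = 74.64480
T̂_A − T̂_B = -0.68470

-0.685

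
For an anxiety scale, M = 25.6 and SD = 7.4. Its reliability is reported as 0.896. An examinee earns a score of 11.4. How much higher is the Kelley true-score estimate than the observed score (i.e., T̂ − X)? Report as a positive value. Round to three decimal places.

Regress the observed score toward the mean by the unreliability: T̂ = 0.896·11.4 + 0.104·25.6 = 10.2144 + 2.6624 = 12.87680.
T̂ − X = 12.8768 − 11.4 = 1.4768 → 1.477

1.477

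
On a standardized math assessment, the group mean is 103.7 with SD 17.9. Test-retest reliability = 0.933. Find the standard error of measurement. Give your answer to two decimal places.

SEM = SD · √(1 − ρ) = 17.9 × √0.067 = 17.9 × 0.2588 = 4.633

4.63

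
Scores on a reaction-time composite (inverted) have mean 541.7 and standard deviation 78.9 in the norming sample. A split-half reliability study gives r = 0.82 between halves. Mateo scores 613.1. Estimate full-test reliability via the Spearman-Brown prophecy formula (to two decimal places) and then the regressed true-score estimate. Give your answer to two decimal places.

605.96

Spearman-Brown: ρ = 2r/(1 + r) = 2(0.82)/(1 + 0.82) = 1.640/1.82 = 0.9011 → 0.90
Kelley's formula gives T̂ = 0.90·613.1 + 0.10·541.7 = 551.790 + 54.170 = 605.960.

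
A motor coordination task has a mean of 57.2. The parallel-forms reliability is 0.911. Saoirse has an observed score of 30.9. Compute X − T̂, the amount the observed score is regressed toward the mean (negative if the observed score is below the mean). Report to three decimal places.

T̂ = ρX + (1 − ρ)μ
  = 0.911 × 30.9 + 0.089 × 57.2
  = 28.1499 + 5.0908
  = 33.24070
  ≈ 33.2407
X − T̂ = 30.9 − 33.2407 = -2.3407 → -2.341

-2.341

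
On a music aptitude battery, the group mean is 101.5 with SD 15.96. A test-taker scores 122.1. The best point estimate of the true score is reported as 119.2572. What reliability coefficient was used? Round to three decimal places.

0.862

T̂ = ρX + (1 − ρ)μ  ⇒  T̂ − μ = ρ(X − μ)
ρ = (T̂ − μ)/(X − μ) = (119.2572 − 101.5) / (122.1 − 101.5) = 17.7572 / 20.6 = 0.86200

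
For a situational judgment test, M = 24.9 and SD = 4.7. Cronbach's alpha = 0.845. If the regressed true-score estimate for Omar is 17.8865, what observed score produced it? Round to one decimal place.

16.6

T̂ = ρX + (1 − ρ)μ  ⇒  X = (T̂ − (1 − ρ)μ) / ρ
X = (17.8865 − 0.155 × 24.9) / 0.845 = (17.8865 − 3.8595) / 0.845 = 14.0270 / 0.845 = 16.600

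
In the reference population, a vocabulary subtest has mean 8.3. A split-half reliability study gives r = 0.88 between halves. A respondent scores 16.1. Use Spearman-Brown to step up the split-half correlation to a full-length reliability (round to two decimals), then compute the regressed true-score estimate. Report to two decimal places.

Spearman-Brown: ρ = 2r/(1 + r) = 2(0.88)/(1 + 0.88) = 1.760/1.88 = 0.9362 → 0.94
T̂ = 0.94(16.1) + 0.06(8.3) = 15.134 + 0.498 = 15.632 → 15.63

15.63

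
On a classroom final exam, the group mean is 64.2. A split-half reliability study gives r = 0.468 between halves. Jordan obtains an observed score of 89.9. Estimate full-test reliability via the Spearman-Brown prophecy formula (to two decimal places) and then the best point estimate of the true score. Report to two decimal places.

Spearman-Brown: ρ = 2r/(1 + r) = 2(0.468)/(1 + 0.468) = 0.9360/1.468 = 0.6376 → 0.64
T̂ = ρX + (1 − ρ)μ
  = 0.64 × 89.9 + 0.36 × 64.2
  = 57.536 + 23.112
  = 80.648
  ≈ 80.65

80.65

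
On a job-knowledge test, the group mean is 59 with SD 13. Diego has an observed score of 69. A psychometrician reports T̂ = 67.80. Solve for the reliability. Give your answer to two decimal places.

T̂ = ρX + (1 − ρ)μ  ⇒  T̂ − μ = ρ(X − μ)
ρ = (T̂ − μ)/(X − μ) = (67.80 − 59) / (69 − 59) = 8.80 / 10.0 = 0.8800

0.88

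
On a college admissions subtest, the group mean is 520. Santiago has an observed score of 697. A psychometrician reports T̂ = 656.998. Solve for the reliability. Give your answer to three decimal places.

0.774

T̂ = ρX + (1 − ρ)μ  ⇒  T̂ − μ = ρ(X − μ)
ρ = (T̂ − μ)/(X − μ) = (656.998 − 520) / (697 − 520) = 136.998 / 177.0 = 0.77400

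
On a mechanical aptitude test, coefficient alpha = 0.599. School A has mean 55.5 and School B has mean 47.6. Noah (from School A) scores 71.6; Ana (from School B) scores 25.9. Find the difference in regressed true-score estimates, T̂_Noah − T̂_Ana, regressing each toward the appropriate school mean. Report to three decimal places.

30.542

T̂_Noah = 0.599(71.6) + 0.401(55.5) = 65.14390
T̂_Ana = 0.599(25.9) + 0.401(47.6) = 34.60170
Difference = 65.14390 − 34.60170 = 30.54220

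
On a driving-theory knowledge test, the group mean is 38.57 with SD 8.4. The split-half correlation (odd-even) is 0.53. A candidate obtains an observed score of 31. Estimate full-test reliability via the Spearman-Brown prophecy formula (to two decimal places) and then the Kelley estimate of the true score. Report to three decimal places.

Spearman-Brown: ρ = 2r/(1 + r) = 2(0.53)/(1 + 0.53) = 1.060/1.53 = 0.6928 → 0.69
Weight the observed score by reliability and the mean by (1 − reliability): T̂ = 0.69·31 + 0.31·38.57 = 21.39 + 11.9567 = 33.3467.

33.347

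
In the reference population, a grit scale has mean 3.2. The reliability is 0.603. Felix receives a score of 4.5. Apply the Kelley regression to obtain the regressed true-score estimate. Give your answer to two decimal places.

3.98

T̂ = ρX + (1 − ρ)μ
  = 0.603 × 4.5 + 0.397 × 3.2
  = 2.7135 + 1.2704
  = 3.984
  ≈ 3.98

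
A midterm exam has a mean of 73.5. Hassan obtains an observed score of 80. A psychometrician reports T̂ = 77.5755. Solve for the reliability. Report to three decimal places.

T̂ = ρX + (1 − ρ)μ  ⇒  T̂ − μ = ρ(X − μ)
ρ = (T̂ − μ)/(X − μ) = (77.5755 − 73.5) / (80 − 73.5) = 4.0755 / 6.5 = 0.62700

0.627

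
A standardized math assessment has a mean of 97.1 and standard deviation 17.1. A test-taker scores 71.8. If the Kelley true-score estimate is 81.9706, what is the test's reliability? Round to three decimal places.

0.598

T̂ = ρX + (1 − ρ)μ  ⇒  T̂ − μ = ρ(X − μ)
ρ = (T̂ − μ)/(X − μ) = (81.9706 − 97.1) / (71.8 − 97.1) = -15.1294 / -25.3 = 0.59800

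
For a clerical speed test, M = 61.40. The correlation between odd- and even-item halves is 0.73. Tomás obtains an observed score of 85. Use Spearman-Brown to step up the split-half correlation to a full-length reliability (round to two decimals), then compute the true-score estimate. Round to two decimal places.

Spearman-Brown: ρ = 2r/(1 + r) = 2(0.73)/(1 + 0.73) = 1.460/1.73 = 0.8439 → 0.84
T̂ = ρX + (1 − ρ)μ
  = 0.84 × 85 + 0.16 × 61.40
  = 71.40 + 9.8240
  = 81.224
  ≈ 81.22

81.22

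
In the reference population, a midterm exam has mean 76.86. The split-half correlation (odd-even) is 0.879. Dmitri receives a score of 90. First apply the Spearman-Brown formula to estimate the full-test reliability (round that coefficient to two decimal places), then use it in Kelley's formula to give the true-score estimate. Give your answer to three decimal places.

Spearman-Brown: ρ = 2r/(1 + r) = 2(0.879)/(1 + 0.879) = 1.7580/1.879 = 0.9356 → 0.94
T̂ = 0.94(90) + 0.06(76.86) = 84.60 + 4.6116 = 89.2116 → 89.212

89.212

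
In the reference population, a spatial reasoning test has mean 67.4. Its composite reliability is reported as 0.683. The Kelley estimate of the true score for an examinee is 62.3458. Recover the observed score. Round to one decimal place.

T̂ = ρX + (1 − ρ)μ  ⇒  X = (T̂ − (1 − ρ)μ) / ρ
X = (62.3458 − 0.317 × 67.4) / 0.683 = (62.3458 − 21.3658) / 0.683 = 40.9800 / 0.683 = 60.000

60.0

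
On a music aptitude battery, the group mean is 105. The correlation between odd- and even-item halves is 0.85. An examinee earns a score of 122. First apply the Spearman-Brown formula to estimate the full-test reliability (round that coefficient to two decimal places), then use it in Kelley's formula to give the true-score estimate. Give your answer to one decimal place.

Spearman-Brown: ρ = 2r/(1 + r) = 2(0.85)/(1 + 0.85) = 1.700/1.85 = 0.9189 → 0.92
Weight the observed score by reliability and the mean by (1 − reliability): T̂ = 0.92·122 + 0.08·105 = 112.24 + 8.40 = 120.64.

120.6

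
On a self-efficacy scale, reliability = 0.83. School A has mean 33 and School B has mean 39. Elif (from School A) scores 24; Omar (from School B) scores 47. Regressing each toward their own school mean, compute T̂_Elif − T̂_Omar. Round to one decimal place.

-20.1

T̂_Elif = 0.83(24) + 0.17(33) = 25.530
T̂_Omar = 0.83(47) + 0.17(39) = 45.640
Difference = 25.530 − 45.640 = -20.110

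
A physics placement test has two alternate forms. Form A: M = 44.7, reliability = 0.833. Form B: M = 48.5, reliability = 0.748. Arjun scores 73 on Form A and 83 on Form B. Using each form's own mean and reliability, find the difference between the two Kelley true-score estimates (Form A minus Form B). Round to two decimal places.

-6.03

T̂_A = 0.833(73) + 0.167(44.7) = 68.2739
T̂_B = 0.748(83) + 0.252(48.5) = 74.3060
T̂_A − T̂_B = -6.0321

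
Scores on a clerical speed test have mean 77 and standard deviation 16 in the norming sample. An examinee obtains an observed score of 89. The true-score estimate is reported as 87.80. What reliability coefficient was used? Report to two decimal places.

0.90

T̂ = ρX + (1 − ρ)μ  ⇒  T̂ − μ = ρ(X − μ)
ρ = (T̂ − μ)/(X − μ) = (87.80 − 77) / (89 − 77) = 10.80 / 12.0 = 0.9000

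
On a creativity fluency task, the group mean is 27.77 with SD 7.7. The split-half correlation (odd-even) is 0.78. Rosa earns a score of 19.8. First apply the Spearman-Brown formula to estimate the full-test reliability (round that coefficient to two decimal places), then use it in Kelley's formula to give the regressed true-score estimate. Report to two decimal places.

20.76

Spearman-Brown: ρ = 2r/(1 + r) = 2(0.78)/(1 + 0.78) = 1.560/1.78 = 0.8764 → 0.88
T̂ = ρX + (1 − ρ)μ
  = 0.88 × 19.8 + 0.12 × 27.77
  = 17.424 + 3.3324
  = 20.756
  ≈ 20.76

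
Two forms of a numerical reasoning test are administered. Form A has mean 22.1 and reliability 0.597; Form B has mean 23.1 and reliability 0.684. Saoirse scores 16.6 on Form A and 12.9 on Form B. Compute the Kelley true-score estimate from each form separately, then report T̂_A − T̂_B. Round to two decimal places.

2.69

T̂_A = 0.597(16.6) + 0.403(22.1) = 18.8165
T̂_B = 0.684(12.9) + 0.316(23.1) = 16.1232
T̂_A − T̂_B = 2.6933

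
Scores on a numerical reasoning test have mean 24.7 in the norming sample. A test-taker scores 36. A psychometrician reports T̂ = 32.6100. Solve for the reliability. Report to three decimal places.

0.700

T̂ = ρX + (1 − ρ)μ  ⇒  T̂ − μ = ρ(X − μ)
ρ = (T̂ − μ)/(X − μ) = (32.6100 − 24.7) / (36 − 24.7) = 7.9100 / 11.3 = 0.70000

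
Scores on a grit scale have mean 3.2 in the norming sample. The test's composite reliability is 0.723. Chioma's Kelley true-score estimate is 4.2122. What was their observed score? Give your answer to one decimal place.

T̂ = ρX + (1 − ρ)μ  ⇒  X = (T̂ − (1 − ρ)μ) / ρ
X = (4.2122 − 0.277 × 3.2) / 0.723 = (4.2122 − 0.8864) / 0.723 = 3.3258 / 0.723 = 4.600

4.6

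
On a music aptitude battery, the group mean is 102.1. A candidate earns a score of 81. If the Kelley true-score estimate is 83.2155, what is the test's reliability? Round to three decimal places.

T̂ = ρX + (1 − ρ)μ  ⇒  T̂ − μ = ρ(X − μ)
ρ = (T̂ − μ)/(X − μ) = (83.2155 − 102.1) / (81 − 102.1) = -18.8845 / -21.1 = 0.89500

0.895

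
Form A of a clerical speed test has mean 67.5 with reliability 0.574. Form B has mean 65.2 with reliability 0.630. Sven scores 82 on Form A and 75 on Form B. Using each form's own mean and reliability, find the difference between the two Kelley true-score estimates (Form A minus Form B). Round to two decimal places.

4.45

T̂_A = 0.574(82) + 0.426(67.5) = 75.8230
T̂_B = 0.630(75) + 0.370(65.2) = 71.3740
T̂_A − T̂_B = 4.4490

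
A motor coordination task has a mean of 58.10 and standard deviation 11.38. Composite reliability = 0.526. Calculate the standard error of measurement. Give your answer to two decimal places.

SEM = SD · √(1 − ρ) = 11.38 × √0.474 = 11.38 × 0.6885 = 7.835

7.83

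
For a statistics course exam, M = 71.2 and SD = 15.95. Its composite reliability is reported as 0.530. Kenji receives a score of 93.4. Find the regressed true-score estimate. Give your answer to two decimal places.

82.97

Kelley's formula gives T̂ = 0.530·93.4 + 0.470·71.2 = 49.5020 + 33.4640 = 82.966.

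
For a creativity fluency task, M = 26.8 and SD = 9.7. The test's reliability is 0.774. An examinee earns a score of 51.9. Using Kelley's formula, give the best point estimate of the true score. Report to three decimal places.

T̂ = 0.774(51.9) + 0.226(26.8) = 40.1706 + 6.0568 = 46.2274 → 46.227

46.227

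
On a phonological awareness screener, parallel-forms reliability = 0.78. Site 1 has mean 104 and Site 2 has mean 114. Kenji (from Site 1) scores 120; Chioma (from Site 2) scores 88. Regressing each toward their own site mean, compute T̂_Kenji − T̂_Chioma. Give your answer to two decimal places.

22.76

T̂_Kenji = 0.78(120) + 0.22(104) = 116.4800
T̂_Chioma = 0.78(88) + 0.22(114) = 93.7200
Difference = 116.4800 − 93.7200 = 22.7600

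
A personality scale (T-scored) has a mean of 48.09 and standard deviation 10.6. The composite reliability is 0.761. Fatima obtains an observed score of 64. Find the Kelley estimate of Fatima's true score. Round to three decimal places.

60.198

Kelley's formula gives T̂ = 0.761·64 + 0.239·48.09 = 48.704 + 11.49351 = 60.1975.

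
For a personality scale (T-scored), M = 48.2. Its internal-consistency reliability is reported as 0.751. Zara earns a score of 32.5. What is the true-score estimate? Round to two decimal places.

36.41

T̂ = ρX + (1 − ρ)μ
  = 0.751 × 32.5 + 0.249 × 48.2
  = 24.4075 + 12.0018
  = 36.409
  ≈ 36.41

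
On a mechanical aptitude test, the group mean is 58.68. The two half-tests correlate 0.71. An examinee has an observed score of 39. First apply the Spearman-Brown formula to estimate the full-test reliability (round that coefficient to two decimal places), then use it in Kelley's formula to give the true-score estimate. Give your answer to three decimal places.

42.346

Spearman-Brown: ρ = 2r/(1 + r) = 2(0.71)/(1 + 0.71) = 1.420/1.71 = 0.8304 → 0.83
T̂ = 0.83(39) + 0.17(58.68) = 32.37 + 9.9756 = 42.3456 → 42.346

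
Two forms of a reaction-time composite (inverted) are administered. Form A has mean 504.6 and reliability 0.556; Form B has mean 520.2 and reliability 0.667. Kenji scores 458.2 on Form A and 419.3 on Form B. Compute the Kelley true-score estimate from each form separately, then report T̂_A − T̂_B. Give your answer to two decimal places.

25.90

T̂_A = 0.556(458.2) + 0.444(504.6) = 478.8016
T̂_B = 0.667(419.3) + 0.333(520.2) = 452.8997
T̂_A − T̂_B = 25.9019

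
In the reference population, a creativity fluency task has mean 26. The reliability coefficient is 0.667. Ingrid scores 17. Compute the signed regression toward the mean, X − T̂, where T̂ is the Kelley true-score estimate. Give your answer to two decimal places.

-3.00

T̂ = 0.667(17) + 0.333(26) = 11.339 + 8.658 = 19.9970 → 19.997
X − T̂ = 17 − 19.997 = -2.997 → -3.00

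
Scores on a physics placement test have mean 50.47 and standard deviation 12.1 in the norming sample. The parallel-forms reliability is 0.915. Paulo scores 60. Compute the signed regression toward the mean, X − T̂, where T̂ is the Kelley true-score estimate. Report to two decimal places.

T̂ = ρX + (1 − ρ)μ
  = 0.915 × 60 + 0.085 × 50.47
  = 54.900 + 4.28995
  = 59.1900
  ≈ 59.190
X − T̂ = 60 − 59.190 = 0.810 → 0.81

0.81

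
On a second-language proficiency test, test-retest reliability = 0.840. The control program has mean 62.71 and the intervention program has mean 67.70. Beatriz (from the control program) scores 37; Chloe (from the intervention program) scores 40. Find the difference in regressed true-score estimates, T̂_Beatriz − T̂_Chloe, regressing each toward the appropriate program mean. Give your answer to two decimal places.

T̂_Beatriz = 0.840(37) + 0.160(62.71) = 41.1136
T̂_Chloe = 0.840(40) + 0.160(67.70) = 44.4320
Difference = 41.1136 − 44.4320 = -3.3184

-3.32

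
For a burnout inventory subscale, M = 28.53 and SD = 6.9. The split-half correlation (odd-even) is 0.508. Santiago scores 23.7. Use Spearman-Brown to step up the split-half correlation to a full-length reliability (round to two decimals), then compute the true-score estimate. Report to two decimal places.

25.29

Spearman-Brown: ρ = 2r/(1 + r) = 2(0.508)/(1 + 0.508) = 1.0160/1.508 = 0.6737 → 0.67
Kelley's formula gives T̂ = 0.67·23.7 + 0.33·28.53 = 15.879 + 9.4149 = 25.294.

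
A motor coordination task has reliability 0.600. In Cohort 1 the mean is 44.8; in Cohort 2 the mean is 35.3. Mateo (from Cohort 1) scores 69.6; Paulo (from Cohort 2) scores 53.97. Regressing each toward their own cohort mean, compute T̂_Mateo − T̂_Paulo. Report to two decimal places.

T̂_Mateo = 0.600(69.6) + 0.400(44.8) = 59.6800
T̂_Paulo = 0.600(53.97) + 0.400(35.3) = 46.5020
Difference = 59.6800 − 46.5020 = 13.1780

13.18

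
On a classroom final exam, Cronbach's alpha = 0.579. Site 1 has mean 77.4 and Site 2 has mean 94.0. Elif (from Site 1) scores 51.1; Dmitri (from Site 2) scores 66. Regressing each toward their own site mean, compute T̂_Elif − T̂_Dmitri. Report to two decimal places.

T̂_Elif = 0.579(51.1) + 0.421(77.4) = 62.1723
T̂_Dmitri = 0.579(66) + 0.421(94.0) = 77.7880
Difference = 62.1723 − 77.7880 = -15.6157

-15.62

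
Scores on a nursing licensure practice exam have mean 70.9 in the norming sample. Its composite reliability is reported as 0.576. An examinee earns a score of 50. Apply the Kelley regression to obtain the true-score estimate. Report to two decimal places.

T̂ = 0.576(50) + 0.424(70.9) = 28.800 + 30.0616 = 58.862 → 58.86

58.86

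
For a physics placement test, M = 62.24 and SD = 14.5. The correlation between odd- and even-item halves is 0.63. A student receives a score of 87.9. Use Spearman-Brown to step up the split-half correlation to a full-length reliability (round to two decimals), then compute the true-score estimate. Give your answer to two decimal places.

Spearman-Brown: ρ = 2r/(1 + r) = 2(0.63)/(1 + 0.63) = 1.260/1.63 = 0.7730 → 0.77
Regress the observed score toward the mean by the unreliability: T̂ = 0.77·87.9 + 0.23·62.24 = 67.683 + 14.3152 = 81.998.

82.00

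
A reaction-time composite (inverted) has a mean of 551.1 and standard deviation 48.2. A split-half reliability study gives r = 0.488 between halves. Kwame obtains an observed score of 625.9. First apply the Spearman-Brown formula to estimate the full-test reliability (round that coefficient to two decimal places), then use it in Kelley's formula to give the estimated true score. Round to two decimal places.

Spearman-Brown: ρ = 2r/(1 + r) = 2(0.488)/(1 + 0.488) = 0.9760/1.488 = 0.6559 → 0.66
Kelley's formula gives T̂ = 0.66·625.9 + 0.34·551.1 = 413.094 + 187.374 = 600.468.

600.47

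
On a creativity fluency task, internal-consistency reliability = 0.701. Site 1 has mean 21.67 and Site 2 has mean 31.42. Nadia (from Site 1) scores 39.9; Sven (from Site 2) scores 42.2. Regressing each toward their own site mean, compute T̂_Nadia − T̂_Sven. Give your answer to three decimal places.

T̂_Nadia = 0.701(39.9) + 0.299(21.67) = 34.44923
T̂_Sven = 0.701(42.2) + 0.299(31.42) = 38.97678
Difference = 34.44923 − 38.97678 = -4.52755

-4.528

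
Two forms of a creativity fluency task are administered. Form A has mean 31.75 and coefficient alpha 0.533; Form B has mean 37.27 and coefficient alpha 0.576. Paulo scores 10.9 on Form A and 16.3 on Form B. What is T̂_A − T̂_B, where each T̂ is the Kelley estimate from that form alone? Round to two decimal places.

-4.55

T̂_A = 0.533(10.9) + 0.467(31.75) = 20.6369
T̂_B = 0.576(16.3) + 0.424(37.27) = 25.1913
T̂_A − T̂_B = -4.5543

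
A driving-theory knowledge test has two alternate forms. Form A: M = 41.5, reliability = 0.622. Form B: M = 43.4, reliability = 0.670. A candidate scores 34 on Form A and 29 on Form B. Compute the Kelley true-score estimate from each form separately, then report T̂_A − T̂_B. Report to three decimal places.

3.083

T̂_A = 0.622(34) + 0.378(41.5) = 36.83500
T̂_B = 0.670(29) + 0.330(43.4) = 33.75200
T̂_A − T̂_B = 3.08300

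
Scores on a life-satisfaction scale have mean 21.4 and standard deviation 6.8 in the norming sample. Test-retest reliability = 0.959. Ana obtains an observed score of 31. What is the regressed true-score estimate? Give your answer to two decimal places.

30.61

T̂ = 0.959(31) + 0.041(21.4) = 29.729 + 0.8774 = 30.606 → 30.61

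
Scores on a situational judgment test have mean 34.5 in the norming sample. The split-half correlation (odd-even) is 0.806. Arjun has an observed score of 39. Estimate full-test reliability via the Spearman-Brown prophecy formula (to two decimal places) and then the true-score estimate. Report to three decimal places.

38.505

Spearman-Brown: ρ = 2r/(1 + r) = 2(0.806)/(1 + 0.806) = 1.6120/1.806 = 0.8926 → 0.89
T̂ = 0.89(39) + 0.11(34.5) = 34.71 + 3.795 = 38.5050 → 38.505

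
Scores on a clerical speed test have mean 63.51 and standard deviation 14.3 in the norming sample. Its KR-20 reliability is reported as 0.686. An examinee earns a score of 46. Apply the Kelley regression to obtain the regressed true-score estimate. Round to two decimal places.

T̂ = ρX + (1 − ρ)μ
  = 0.686 × 46 + 0.314 × 63.51
  = 31.556 + 19.94214
  = 51.498
  ≈ 51.50

51.50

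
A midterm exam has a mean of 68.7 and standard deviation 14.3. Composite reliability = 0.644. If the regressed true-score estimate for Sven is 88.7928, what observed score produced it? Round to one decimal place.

T̂ = ρX + (1 − ρ)μ  ⇒  X = (T̂ − (1 − ρ)μ) / ρ
X = (88.7928 − 0.356 × 68.7) / 0.644 = (88.7928 − 24.4572) / 0.644 = 64.3356 / 0.644 = 99.900

99.9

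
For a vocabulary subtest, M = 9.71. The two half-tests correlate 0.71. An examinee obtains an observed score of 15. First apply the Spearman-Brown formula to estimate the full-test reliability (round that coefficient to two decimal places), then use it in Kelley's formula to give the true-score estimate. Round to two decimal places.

Spearman-Brown: ρ = 2r/(1 + r) = 2(0.71)/(1 + 0.71) = 1.420/1.71 = 0.8304 → 0.83
Kelley's formula gives T̂ = 0.83·15 + 0.17·9.71 = 12.45 + 1.6507 = 14.101.

14.10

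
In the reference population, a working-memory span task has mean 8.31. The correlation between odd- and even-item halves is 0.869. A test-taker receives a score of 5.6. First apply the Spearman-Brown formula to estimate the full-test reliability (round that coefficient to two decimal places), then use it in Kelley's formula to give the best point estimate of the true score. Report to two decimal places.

Spearman-Brown: ρ = 2r/(1 + r) = 2(0.869)/(1 + 0.869) = 1.7380/1.869 = 0.9299 → 0.93
T̂ = 0.93(5.6) + 0.07(8.31) = 5.208 + 0.5817 = 5.790 → 5.79

5.79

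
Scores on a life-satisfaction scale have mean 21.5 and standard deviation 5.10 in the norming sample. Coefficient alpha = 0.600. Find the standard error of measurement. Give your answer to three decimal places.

3.226

SEM = SD · √(1 − ρ) = 5.10 × √0.400 = 5.10 × 0.6325 = 3.2255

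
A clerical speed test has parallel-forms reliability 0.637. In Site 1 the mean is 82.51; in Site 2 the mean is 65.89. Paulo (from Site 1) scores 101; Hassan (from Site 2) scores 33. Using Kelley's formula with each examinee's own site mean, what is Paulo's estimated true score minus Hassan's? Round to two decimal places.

49.35

T̂_Paulo = 0.637(101) + 0.363(82.51) = 94.2881
T̂_Hassan = 0.637(33) + 0.363(65.89) = 44.9391
Difference = 94.2881 − 44.9391 = 49.3491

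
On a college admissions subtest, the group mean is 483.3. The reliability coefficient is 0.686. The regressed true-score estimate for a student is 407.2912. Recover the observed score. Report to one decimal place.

T̂ = ρX + (1 − ρ)μ  ⇒  X = (T̂ − (1 − ρ)μ) / ρ
X = (407.2912 − 0.314 × 483.3) / 0.686 = (407.2912 − 151.7562) / 0.686 = 255.5350 / 0.686 = 372.500

372.5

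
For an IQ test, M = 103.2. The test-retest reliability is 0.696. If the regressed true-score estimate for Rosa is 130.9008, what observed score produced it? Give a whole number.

143

T̂ = ρX + (1 − ρ)μ  ⇒  X = (T̂ − (1 − ρ)μ) / ρ
X = (130.9008 − 0.304 × 103.2) / 0.696 = (130.9008 − 31.3728) / 0.696 = 99.5280 / 0.696 = 143.00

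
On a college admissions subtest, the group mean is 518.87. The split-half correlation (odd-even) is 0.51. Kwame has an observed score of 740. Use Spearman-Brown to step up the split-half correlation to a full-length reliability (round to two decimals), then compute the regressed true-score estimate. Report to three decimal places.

Spearman-Brown: ρ = 2r/(1 + r) = 2(0.51)/(1 + 0.51) = 1.020/1.51 = 0.6755 → 0.68
Regress the observed score toward the mean by the unreliability: T̂ = 0.68·740 + 0.32·518.87 = 503.20 + 166.0384 = 669.2384.

669.238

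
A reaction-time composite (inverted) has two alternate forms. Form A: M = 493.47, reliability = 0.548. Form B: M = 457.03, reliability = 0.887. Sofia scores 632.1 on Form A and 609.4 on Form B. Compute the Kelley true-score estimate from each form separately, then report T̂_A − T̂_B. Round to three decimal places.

T̂_A = 0.548(632.1) + 0.452(493.47) = 569.43924
T̂_B = 0.887(609.4) + 0.113(457.03) = 592.18219
T̂_A − T̂_B = -22.74295

-22.743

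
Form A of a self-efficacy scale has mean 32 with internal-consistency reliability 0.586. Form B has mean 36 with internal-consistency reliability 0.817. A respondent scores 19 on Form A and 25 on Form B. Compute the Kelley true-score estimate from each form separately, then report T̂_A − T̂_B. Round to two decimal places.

T̂_A = 0.586(19) + 0.414(32) = 24.3820
T̂_B = 0.817(25) + 0.183(36) = 27.0130
T̂_A − T̂_B = -2.6310

-2.63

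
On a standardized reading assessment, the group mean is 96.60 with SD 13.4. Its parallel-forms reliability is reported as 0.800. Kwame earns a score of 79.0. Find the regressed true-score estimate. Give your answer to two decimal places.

Regress the observed score toward the mean by the unreliability: T̂ = 0.800·79.0 + 0.200·96.60 = 63.2000 + 19.32000 = 82.520.

82.52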